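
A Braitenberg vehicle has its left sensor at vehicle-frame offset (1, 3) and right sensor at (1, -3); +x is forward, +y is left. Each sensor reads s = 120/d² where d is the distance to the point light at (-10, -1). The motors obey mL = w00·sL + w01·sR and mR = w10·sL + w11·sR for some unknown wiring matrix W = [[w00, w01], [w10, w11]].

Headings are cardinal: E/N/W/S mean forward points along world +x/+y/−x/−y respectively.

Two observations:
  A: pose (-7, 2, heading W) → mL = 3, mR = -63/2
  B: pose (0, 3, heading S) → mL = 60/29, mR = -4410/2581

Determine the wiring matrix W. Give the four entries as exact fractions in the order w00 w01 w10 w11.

0 1 -1 -1/2

obs A: pose=(-7,2,W) → sL=30, sR=3, mL=3, mR=-63/2
obs B: pose=(0,3,S) → sL=60/89, sR=60/29, mL=60/29, mR=-4410/2581
sensor matrix S = [[30, 3], [60/89, 60/29]]; det S = 154980/2581
solve [mL_A; mL_B] = S·[w00; w01] and [mR_A; mR_B] = S·[w10; w11]:
  w00 = 0, w01 = 1, w10 = -1, w11 = -1/2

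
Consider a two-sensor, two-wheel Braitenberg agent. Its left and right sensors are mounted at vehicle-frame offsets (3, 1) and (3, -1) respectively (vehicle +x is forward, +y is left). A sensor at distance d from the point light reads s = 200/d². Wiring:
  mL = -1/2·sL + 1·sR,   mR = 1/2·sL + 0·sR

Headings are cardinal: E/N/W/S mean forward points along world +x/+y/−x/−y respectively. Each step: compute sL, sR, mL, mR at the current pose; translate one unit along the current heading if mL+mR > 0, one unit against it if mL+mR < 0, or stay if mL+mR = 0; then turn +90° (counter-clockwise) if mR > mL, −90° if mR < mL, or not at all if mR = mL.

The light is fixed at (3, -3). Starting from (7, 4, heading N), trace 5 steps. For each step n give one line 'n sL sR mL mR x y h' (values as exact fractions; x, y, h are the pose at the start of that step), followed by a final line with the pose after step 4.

n=0: pose=(7,4,N); sL=200/109, sR=8/5; mL=372/545, mR=100/109; mL+mR=8/5 → advance +1; mR−mL=128/545 → turn +1·90°
n=1: pose=(7,5,W); sL=4, sR=100/41; mL=18/41, mR=2; mL+mR=100/41 → advance +1; mR−mL=64/41 → turn +1·90°
n=2: pose=(6,5,S); sL=200/41, sR=200/29; mL=5300/1189, mR=100/41; mL+mR=200/29 → advance +1; mR−mL=-2400/1189 → turn -1·90°
n=3: pose=(6,4,W); sL=50/9, sR=25/8; mL=25/72, mR=25/9; mL+mR=25/8 → advance +1; mR−mL=175/72 → turn +1·90°
n=4: pose=(5,4,S); sL=8, sR=200/17; mL=132/17, mR=4; mL+mR=200/17 → advance +1; mR−mL=-64/17 → turn -1·90°

0 200/109 8/5 372/545 100/109 7 4 N
1 4 100/41 18/41 2 7 5 W
2 200/41 200/29 5300/1189 100/41 6 5 S
3 50/9 25/8 25/72 25/9 6 4 W
4 8 200/17 132/17 4 5 4 S
final 5 3 W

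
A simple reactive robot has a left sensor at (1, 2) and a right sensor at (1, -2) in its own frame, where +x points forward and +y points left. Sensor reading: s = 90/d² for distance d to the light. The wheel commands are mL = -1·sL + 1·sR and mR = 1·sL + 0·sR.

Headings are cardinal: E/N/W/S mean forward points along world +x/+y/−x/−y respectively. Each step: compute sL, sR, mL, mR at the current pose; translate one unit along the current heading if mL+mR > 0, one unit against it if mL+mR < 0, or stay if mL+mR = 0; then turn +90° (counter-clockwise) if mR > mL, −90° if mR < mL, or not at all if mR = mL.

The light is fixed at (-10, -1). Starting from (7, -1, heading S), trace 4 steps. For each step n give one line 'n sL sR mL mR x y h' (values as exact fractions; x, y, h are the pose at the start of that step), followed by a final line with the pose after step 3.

0 45/181 45/113 3060/20453 45/181 7 -1 S
1 18/65 10/37 -16/2405 18/65 7 -2 E
2 45/128 9/40 -81/640 45/128 8 -2 N
3 90/293 90/293 0 90/293 8 -1 W
final 7 -1 S

n=0: pose=(7,-1,S); sL=45/181, sR=45/113; mL=3060/20453, mR=45/181; mL+mR=45/113 → advance +1; mR−mL=2025/20453 → turn +1·90°
n=1: pose=(7,-2,E); sL=18/65, sR=10/37; mL=-16/2405, mR=18/65; mL+mR=10/37 → advance +1; mR−mL=682/2405 → turn +1·90°
n=2: pose=(8,-2,N); sL=45/128, sR=9/40; mL=-81/640, mR=45/128; mL+mR=9/40 → advance +1; mR−mL=153/320 → turn +1·90°
n=3: pose=(8,-1,W); sL=90/293, sR=90/293; mL=0, mR=90/293; mL+mR=90/293 → advance +1; mR−mL=90/293 → turn +1·90°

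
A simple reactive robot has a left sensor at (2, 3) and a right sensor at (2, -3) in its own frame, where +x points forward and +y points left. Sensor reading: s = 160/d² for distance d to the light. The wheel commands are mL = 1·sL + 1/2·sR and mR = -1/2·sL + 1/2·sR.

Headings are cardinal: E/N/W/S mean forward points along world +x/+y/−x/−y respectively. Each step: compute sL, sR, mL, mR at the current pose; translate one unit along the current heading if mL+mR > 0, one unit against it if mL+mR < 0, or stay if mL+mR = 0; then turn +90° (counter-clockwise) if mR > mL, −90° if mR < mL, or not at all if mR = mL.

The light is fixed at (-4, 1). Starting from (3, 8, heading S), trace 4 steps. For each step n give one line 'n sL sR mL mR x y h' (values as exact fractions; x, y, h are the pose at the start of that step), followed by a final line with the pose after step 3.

0 32/25 160/41 3312/1025 1344/1025 3 8 S
1 80/17 80/53 4920/901 -1440/901 3 7 W
2 160/73 32/29 5808/2117 -1152/2117 2 7 N
3 40/41 2 81/41 21/41 2 8 E
final 3 8 S

n=0: pose=(3,8,S); sL=32/25, sR=160/41; mL=3312/1025, mR=1344/1025; mL+mR=4656/1025 → advance +1; mR−mL=-48/25 → turn -1·90°
n=1: pose=(3,7,W); sL=80/17, sR=80/53; mL=4920/901, mR=-1440/901; mL+mR=3480/901 → advance +1; mR−mL=-120/17 → turn -1·90°
n=2: pose=(2,7,N); sL=160/73, sR=32/29; mL=5808/2117, mR=-1152/2117; mL+mR=4656/2117 → advance +1; mR−mL=-240/73 → turn -1·90°
n=3: pose=(2,8,E); sL=40/41, sR=2; mL=81/41, mR=21/41; mL+mR=102/41 → advance +1; mR−mL=-60/41 → turn -1·90°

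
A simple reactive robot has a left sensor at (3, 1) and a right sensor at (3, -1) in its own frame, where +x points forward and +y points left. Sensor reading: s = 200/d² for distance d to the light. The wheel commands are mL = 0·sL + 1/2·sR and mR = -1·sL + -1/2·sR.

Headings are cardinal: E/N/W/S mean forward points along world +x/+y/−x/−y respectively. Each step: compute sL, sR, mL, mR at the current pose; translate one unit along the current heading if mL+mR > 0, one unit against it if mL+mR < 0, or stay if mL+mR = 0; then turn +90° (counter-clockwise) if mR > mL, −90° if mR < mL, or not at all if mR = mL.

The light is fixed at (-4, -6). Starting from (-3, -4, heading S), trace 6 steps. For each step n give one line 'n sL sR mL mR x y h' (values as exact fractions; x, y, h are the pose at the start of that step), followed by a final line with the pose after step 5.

n=0: pose=(-3,-4,S); sL=40, sR=200; mL=100, mR=-140; mL+mR=-40 → advance -1; mR−mL=-240 → turn -1·90°
n=1: pose=(-3,-3,W); sL=25, sR=10; mL=5, mR=-30; mL+mR=-25 → advance -1; mR−mL=-35 → turn -1·90°
n=2: pose=(-2,-3,N); sL=200/37, sR=40/9; mL=20/9, mR=-2540/333; mL+mR=-200/37 → advance -1; mR−mL=-3280/333 → turn -1·90°
n=3: pose=(-2,-4,E); sL=100/17, sR=100/13; mL=50/13, mR=-2150/221; mL+mR=-100/17 → advance -1; mR−mL=-3000/221 → turn -1·90°
n=4: pose=(-3,-4,S); sL=40, sR=200; mL=100, mR=-140; mL+mR=-40 → advance -1; mR−mL=-240 → turn -1·90°
n=5: pose=(-3,-3,W); sL=25, sR=10; mL=5, mR=-30; mL+mR=-25 → advance -1; mR−mL=-35 → turn -1·90°

0 40 200 100 -140 -3 -4 S
1 25 10 5 -30 -3 -3 W
2 200/37 40/9 20/9 -2540/333 -2 -3 N
3 100/17 100/13 50/13 -2150/221 -2 -4 E
4 40 200 100 -140 -3 -4 S
5 25 10 5 -30 -3 -3 W
final -2 -3 N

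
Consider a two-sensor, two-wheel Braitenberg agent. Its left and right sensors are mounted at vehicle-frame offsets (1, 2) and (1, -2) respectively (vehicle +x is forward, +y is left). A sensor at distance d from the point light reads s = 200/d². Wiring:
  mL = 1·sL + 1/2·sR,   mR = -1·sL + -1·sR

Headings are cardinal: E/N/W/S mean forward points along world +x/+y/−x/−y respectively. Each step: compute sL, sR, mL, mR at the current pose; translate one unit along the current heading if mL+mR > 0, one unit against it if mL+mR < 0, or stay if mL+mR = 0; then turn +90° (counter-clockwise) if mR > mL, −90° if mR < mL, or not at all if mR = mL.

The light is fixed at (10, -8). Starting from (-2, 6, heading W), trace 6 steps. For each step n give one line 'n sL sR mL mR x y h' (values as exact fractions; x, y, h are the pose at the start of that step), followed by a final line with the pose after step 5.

0 200/313 8/17 4652/5321 -5904/5321 -2 6 W
1 100/197 100/153 25150/30141 -35000/30141 -1 6 N
2 8/13 200/221 236/221 -336/221 -1 5 E
3 50/61 10/17 1155/1037 -1460/1037 -2 5 S
4 200/313 8/17 4652/5321 -5904/5321 -2 6 W
5 100/197 100/153 25150/30141 -35000/30141 -1 6 N
final -1 5 E

n=0: pose=(-2,6,W); sL=200/313, sR=8/17; mL=4652/5321, mR=-5904/5321; mL+mR=-4/17 → advance -1; mR−mL=-10556/5321 → turn -1·90°
n=1: pose=(-1,6,N); sL=100/197, sR=100/153; mL=25150/30141, mR=-35000/30141; mL+mR=-50/153 → advance -1; mR−mL=-20050/10047 → turn -1·90°
n=2: pose=(-1,5,E); sL=8/13, sR=200/221; mL=236/221, mR=-336/221; mL+mR=-100/221 → advance -1; mR−mL=-44/17 → turn -1·90°
n=3: pose=(-2,5,S); sL=50/61, sR=10/17; mL=1155/1037, mR=-1460/1037; mL+mR=-5/17 → advance -1; mR−mL=-2615/1037 → turn -1·90°
n=4: pose=(-2,6,W); sL=200/313, sR=8/17; mL=4652/5321, mR=-5904/5321; mL+mR=-4/17 → advance -1; mR−mL=-10556/5321 → turn -1·90°
n=5: pose=(-1,6,N); sL=100/197, sR=100/153; mL=25150/30141, mR=-35000/30141; mL+mR=-50/153 → advance -1; mR−mL=-20050/10047 → turn -1·90°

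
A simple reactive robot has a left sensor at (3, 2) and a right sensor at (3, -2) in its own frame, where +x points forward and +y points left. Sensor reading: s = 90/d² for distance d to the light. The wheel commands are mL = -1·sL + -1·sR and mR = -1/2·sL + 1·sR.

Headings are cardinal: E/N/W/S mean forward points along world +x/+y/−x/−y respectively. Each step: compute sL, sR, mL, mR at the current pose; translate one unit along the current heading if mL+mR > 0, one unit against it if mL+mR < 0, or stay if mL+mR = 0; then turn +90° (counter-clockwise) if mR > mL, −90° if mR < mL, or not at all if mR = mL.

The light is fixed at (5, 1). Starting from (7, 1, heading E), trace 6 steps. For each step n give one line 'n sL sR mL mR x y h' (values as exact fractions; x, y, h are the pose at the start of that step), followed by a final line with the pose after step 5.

0 90/29 90/29 -180/29 45/29 7 1 E
1 9 5 -14 1/2 6 1 N
2 90/13 18 -324/13 189/13 6 0 W
3 45/16 45/8 -135/16 135/32 7 0 S
4 90/29 90/29 -180/29 45/29 7 1 E
5 9 5 -14 1/2 6 1 N
final 6 0 W

n=0: pose=(7,1,E); sL=90/29, sR=90/29; mL=-180/29, mR=45/29; mL+mR=-135/29 → advance -1; mR−mL=225/29 → turn +1·90°
n=1: pose=(6,1,N); sL=9, sR=5; mL=-14, mR=1/2; mL+mR=-27/2 → advance -1; mR−mL=29/2 → turn +1·90°
n=2: pose=(6,0,W); sL=90/13, sR=18; mL=-324/13, mR=189/13; mL+mR=-135/13 → advance -1; mR−mL=513/13 → turn +1·90°
n=3: pose=(7,0,S); sL=45/16, sR=45/8; mL=-135/16, mR=135/32; mL+mR=-135/32 → advance -1; mR−mL=405/32 → turn +1·90°
n=4: pose=(7,1,E); sL=90/29, sR=90/29; mL=-180/29, mR=45/29; mL+mR=-135/29 → advance -1; mR−mL=225/29 → turn +1·90°
n=5: pose=(6,1,N); sL=9, sR=5; mL=-14, mR=1/2; mL+mR=-27/2 → advance -1; mR−mL=29/2 → turn +1·90°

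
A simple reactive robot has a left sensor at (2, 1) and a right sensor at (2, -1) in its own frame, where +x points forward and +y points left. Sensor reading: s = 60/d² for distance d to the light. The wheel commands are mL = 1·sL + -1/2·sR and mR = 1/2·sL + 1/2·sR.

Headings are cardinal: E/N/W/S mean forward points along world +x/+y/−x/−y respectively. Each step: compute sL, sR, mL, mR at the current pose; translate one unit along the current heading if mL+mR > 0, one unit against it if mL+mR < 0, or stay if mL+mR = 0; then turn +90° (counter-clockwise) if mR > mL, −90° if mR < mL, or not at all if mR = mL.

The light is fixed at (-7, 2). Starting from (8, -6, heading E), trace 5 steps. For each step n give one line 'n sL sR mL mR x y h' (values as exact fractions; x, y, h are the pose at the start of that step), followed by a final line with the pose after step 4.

0 30/169 6/37 603/6253 1062/6253 8 -6 E
1 20/87 12/65 778/5655 1172/5655 9 -6 N
2 3/13 15/58 153/1508 369/1508 9 -5 W
3 60/337 60/277 6510/93349 18420/93349 8 -5 S
4 30/169 6/37 603/6253 1062/6253 8 -6 E
final 9 -6 N

n=0: pose=(8,-6,E); sL=30/169, sR=6/37; mL=603/6253, mR=1062/6253; mL+mR=45/169 → advance +1; mR−mL=459/6253 → turn +1·90°
n=1: pose=(9,-6,N); sL=20/87, sR=12/65; mL=778/5655, mR=1172/5655; mL+mR=10/29 → advance +1; mR−mL=394/5655 → turn +1·90°
n=2: pose=(9,-5,W); sL=3/13, sR=15/58; mL=153/1508, mR=369/1508; mL+mR=9/26 → advance +1; mR−mL=54/377 → turn +1·90°
n=3: pose=(8,-5,S); sL=60/337, sR=60/277; mL=6510/93349, mR=18420/93349; mL+mR=90/337 → advance +1; mR−mL=11910/93349 → turn +1·90°
n=4: pose=(8,-6,E); sL=30/169, sR=6/37; mL=603/6253, mR=1062/6253; mL+mR=45/169 → advance +1; mR−mL=459/6253 → turn +1·90°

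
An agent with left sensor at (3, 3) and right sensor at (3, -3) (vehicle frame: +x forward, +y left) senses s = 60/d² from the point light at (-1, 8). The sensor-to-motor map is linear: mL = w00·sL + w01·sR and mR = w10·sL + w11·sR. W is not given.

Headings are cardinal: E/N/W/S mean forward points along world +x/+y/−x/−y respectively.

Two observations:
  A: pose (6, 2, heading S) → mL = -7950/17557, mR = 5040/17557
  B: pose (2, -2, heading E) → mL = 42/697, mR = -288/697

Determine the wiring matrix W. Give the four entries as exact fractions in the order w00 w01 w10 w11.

obs A: pose=(6,2,S) → sL=60/181, sR=60/97, mL=-7950/17557, mR=5040/17557
obs B: pose=(2,-2,E) → sL=12/17, sR=12/41, mL=42/697, mR=-288/697
sensor matrix S = [[60/181, 60/97], [12/17, 12/41]]; det S = -4155840/12237229
solve [mL_A; mL_B] = S·[w00; w01] and [mR_A; mR_B] = S·[w10; w11]:
  w00 = 1/2, w01 = -1, w10 = -1, w11 = 1

1/2 -1 -1 1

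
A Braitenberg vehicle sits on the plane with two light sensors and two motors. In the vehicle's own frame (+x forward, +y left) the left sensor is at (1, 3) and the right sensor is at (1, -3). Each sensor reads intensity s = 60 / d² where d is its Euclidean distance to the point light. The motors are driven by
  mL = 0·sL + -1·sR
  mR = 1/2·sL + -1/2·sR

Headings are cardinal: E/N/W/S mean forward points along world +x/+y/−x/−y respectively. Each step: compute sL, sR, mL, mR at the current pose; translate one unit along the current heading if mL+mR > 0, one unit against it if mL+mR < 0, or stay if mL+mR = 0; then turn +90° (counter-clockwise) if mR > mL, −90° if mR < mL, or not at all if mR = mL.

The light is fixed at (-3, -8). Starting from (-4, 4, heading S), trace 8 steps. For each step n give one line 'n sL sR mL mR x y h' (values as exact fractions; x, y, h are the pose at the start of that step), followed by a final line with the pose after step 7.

n=0: pose=(-4,4,S); sL=12/25, sR=60/137; mL=-60/137, mR=72/3425; mL+mR=-1428/3425 → advance -1; mR−mL=1572/3425 → turn +1·90°
n=1: pose=(-4,5,E); sL=15/64, sR=3/5; mL=-3/5, mR=-117/640; mL+mR=-501/640 → advance -1; mR−mL=267/640 → turn +1·90°
n=2: pose=(-5,5,N); sL=60/221, sR=60/197; mL=-60/197, mR=-720/43537; mL+mR=-13980/43537 → advance -1; mR−mL=12540/43537 → turn +1·90°
n=3: pose=(-5,4,W); sL=2/3, sR=10/39; mL=-10/39, mR=8/39; mL+mR=-2/39 → advance -1; mR−mL=6/13 → turn +1·90°
n=4: pose=(-4,4,S); sL=12/25, sR=60/137; mL=-60/137, mR=72/3425; mL+mR=-1428/3425 → advance -1; mR−mL=1572/3425 → turn +1·90°
n=5: pose=(-4,5,E); sL=15/64, sR=3/5; mL=-3/5, mR=-117/640; mL+mR=-501/640 → advance -1; mR−mL=267/640 → turn +1·90°
n=6: pose=(-5,5,N); sL=60/221, sR=60/197; mL=-60/197, mR=-720/43537; mL+mR=-13980/43537 → advance -1; mR−mL=12540/43537 → turn +1·90°
n=7: pose=(-5,4,W); sL=2/3, sR=10/39; mL=-10/39, mR=8/39; mL+mR=-2/39 → advance -1; mR−mL=6/13 → turn +1·90°

0 12/25 60/137 -60/137 72/3425 -4 4 S
1 15/64 3/5 -3/5 -117/640 -4 5 E
2 60/221 60/197 -60/197 -720/43537 -5 5 N
3 2/3 10/39 -10/39 8/39 -5 4 W
4 12/25 60/137 -60/137 72/3425 -4 4 S
5 15/64 3/5 -3/5 -117/640 -4 5 E
6 60/221 60/197 -60/197 -720/43537 -5 5 N
7 2/3 10/39 -10/39 8/39 -5 4 W
final -4 4 S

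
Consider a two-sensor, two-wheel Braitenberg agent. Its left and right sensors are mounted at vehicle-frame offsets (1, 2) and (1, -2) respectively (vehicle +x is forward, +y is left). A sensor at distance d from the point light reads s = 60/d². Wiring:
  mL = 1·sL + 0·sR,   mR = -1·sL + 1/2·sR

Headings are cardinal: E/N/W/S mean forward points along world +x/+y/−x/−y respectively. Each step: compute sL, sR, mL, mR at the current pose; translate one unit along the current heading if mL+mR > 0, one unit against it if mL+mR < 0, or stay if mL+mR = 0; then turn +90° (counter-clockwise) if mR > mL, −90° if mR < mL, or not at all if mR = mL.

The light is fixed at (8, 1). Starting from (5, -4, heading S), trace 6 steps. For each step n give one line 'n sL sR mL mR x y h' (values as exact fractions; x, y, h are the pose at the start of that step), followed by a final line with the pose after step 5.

0 60/37 60/61 60/37 -2550/2257 5 -4 S
1 3/4 15/8 3/4 3/16 5 -5 W
2 60/61 60/29 60/61 90/1769 4 -5 N
3 10/3 30/29 10/3 -245/87 4 -4 E
4 60/37 60/61 60/37 -2550/2257 5 -4 S
5 3/4 15/8 3/4 3/16 5 -5 W
final 4 -5 N

n=0: pose=(5,-4,S); sL=60/37, sR=60/61; mL=60/37, mR=-2550/2257; mL+mR=30/61 → advance +1; mR−mL=-6210/2257 → turn -1·90°
n=1: pose=(5,-5,W); sL=3/4, sR=15/8; mL=3/4, mR=3/16; mL+mR=15/16 → advance +1; mR−mL=-9/16 → turn -1·90°
n=2: pose=(4,-5,N); sL=60/61, sR=60/29; mL=60/61, mR=90/1769; mL+mR=30/29 → advance +1; mR−mL=-1650/1769 → turn -1·90°
n=3: pose=(4,-4,E); sL=10/3, sR=30/29; mL=10/3, mR=-245/87; mL+mR=15/29 → advance +1; mR−mL=-535/87 → turn -1·90°
n=4: pose=(5,-4,S); sL=60/37, sR=60/61; mL=60/37, mR=-2550/2257; mL+mR=30/61 → advance +1; mR−mL=-6210/2257 → turn -1·90°
n=5: pose=(5,-5,W); sL=3/4, sR=15/8; mL=3/4, mR=3/16; mL+mR=15/16 → advance +1; mR−mL=-9/16 → turn -1·90°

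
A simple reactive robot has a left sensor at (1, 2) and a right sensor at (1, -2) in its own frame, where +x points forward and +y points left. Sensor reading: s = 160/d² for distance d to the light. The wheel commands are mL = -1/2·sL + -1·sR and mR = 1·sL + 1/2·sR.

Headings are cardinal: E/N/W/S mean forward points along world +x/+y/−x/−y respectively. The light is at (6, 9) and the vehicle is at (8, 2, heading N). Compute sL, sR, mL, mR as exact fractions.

left sensor world pos  = (6, 3); dL² = 36
right sensor world pos = (10, 3); dR² = 52
sL = 160/36 = 40/9
sR = 160/52 = 40/13
mL = -1/2·sL + -1·sR = -620/117
mR = 1·sL + 1/2·sR = 700/117

40/9 40/13 -620/117 700/117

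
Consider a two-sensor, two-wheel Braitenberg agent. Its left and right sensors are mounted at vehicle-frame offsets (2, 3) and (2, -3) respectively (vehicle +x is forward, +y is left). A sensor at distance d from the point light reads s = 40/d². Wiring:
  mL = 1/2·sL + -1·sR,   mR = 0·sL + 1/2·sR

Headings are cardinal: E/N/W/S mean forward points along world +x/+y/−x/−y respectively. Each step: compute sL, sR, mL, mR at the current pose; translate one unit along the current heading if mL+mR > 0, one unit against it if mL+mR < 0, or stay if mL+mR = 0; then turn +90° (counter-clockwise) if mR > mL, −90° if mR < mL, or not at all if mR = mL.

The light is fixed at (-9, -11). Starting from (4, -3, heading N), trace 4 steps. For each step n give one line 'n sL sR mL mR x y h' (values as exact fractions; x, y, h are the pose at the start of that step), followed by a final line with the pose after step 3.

0 1/5 10/89 -11/890 5/89 4 -3 N
1 40/157 8/53 -196/8321 4/53 4 -2 W
2 20/137 4/13 -418/1781 2/13 3 -2 S
3 8/73 8/49 -388/3577 4/49 3 -1 E
final 2 -1 N

n=0: pose=(4,-3,N); sL=1/5, sR=10/89; mL=-11/890, mR=5/89; mL+mR=39/890 → advance +1; mR−mL=61/890 → turn +1·90°
n=1: pose=(4,-2,W); sL=40/157, sR=8/53; mL=-196/8321, mR=4/53; mL+mR=432/8321 → advance +1; mR−mL=824/8321 → turn +1·90°
n=2: pose=(3,-2,S); sL=20/137, sR=4/13; mL=-418/1781, mR=2/13; mL+mR=-144/1781 → advance -1; mR−mL=692/1781 → turn +1·90°
n=3: pose=(3,-1,E); sL=8/73, sR=8/49; mL=-388/3577, mR=4/49; mL+mR=-96/3577 → advance -1; mR−mL=680/3577 → turn +1·90°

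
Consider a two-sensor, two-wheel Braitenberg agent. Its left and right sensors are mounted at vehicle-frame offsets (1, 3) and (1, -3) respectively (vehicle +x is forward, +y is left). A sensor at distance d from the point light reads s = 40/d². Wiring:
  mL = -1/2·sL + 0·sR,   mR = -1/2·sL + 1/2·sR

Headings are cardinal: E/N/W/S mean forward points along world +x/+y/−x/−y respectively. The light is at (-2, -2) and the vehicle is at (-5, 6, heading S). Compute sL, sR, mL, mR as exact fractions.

40/49 8/17 -20/49 -144/833

left sensor world pos  = (-2, 5); dL² = 49
right sensor world pos = (-8, 5); dR² = 85
sL = 40/49 = 40/49
sR = 40/85 = 8/17
mL = -1/2·sL + 0·sR = -20/49
mR = -1/2·sL + 1/2·sR = -144/833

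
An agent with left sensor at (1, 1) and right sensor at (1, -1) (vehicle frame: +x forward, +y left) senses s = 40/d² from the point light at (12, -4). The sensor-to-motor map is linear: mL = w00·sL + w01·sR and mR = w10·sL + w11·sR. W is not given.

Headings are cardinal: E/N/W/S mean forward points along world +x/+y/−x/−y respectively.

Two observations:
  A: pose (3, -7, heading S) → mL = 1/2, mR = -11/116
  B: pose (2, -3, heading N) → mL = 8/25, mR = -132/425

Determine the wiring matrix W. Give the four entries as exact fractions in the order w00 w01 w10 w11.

obs A: pose=(3,-7,S) → sL=1/2, sR=10/29, mL=1/2, mR=-11/116
obs B: pose=(2,-3,N) → sL=8/25, sR=8/17, mL=8/25, mR=-132/425
sensor matrix S = [[1/2, 10/29], [8/25, 8/17]]; det S = 308/2465
solve [mL_A; mL_B] = S·[w00; w01] and [mR_A; mR_B] = S·[w10; w11]:
  w00 = 1, w01 = 0, w10 = 1/2, w11 = -1

1 0 1/2 -1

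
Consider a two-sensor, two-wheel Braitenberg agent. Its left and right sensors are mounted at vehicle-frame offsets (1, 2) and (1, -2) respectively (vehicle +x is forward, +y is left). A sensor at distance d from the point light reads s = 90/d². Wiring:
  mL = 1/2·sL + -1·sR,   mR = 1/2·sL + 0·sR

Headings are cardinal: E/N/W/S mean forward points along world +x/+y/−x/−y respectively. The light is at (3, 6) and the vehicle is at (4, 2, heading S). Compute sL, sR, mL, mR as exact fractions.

left sensor world pos  = (6, 1); dL² = 34
right sensor world pos = (2, 1); dR² = 26
sL = 90/34 = 45/17
sR = 90/26 = 45/13
mL = 1/2·sL + -1·sR = -945/442
mR = 1/2·sL + 0·sR = 45/34

45/17 45/13 -945/442 45/34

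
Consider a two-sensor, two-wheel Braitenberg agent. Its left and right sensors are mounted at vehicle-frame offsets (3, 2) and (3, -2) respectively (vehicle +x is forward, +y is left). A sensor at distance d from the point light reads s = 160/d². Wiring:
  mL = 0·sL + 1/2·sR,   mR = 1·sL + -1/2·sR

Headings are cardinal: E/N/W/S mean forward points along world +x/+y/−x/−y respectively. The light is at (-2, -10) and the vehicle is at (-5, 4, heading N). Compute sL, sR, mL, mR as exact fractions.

left sensor world pos  = (-7, 7); dL² = 314
right sensor world pos = (-3, 7); dR² = 290
sL = 160/314 = 80/157
sR = 160/290 = 16/29
mL = 0·sL + 1/2·sR = 8/29
mR = 1·sL + -1/2·sR = 1064/4553

80/157 16/29 8/29 1064/4553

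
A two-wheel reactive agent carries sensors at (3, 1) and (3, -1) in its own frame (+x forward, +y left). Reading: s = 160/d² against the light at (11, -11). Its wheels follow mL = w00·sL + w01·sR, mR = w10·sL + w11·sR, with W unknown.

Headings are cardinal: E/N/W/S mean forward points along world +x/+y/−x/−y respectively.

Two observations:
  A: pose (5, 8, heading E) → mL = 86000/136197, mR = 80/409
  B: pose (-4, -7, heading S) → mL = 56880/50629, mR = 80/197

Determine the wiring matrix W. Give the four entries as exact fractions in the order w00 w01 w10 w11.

1 1/2 1/2 0

obs A: pose=(5,8,E) → sL=160/409, sR=160/333, mL=86000/136197, mR=80/409
obs B: pose=(-4,-7,S) → sL=160/197, sR=160/257, mL=56880/50629, mR=80/197
sensor matrix S = [[160/409, 160/333], [160/197, 160/257]]; det S = -1011507200/6895517913
solve [mL_A; mL_B] = S·[w00; w01] and [mR_A; mR_B] = S·[w10; w11]:
  w00 = 1, w01 = 1/2, w10 = 1/2, w11 = 0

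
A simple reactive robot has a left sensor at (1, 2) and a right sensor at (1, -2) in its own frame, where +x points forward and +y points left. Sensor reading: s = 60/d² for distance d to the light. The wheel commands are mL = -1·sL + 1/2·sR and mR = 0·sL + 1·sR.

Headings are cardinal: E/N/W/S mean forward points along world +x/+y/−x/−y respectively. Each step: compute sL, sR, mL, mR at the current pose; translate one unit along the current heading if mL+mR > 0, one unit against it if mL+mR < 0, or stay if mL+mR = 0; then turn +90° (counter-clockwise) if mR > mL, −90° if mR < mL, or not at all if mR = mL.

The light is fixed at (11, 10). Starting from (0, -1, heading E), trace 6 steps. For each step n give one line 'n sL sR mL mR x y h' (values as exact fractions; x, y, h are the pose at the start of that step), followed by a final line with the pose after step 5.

0 60/181 60/269 -10710/48689 60/269 0 -1 E
1 15/61 15/41 -315/5002 15/41 1 -1 N
2 12/53 12/37 -126/1961 12/37 1 0 W
3 30/101 6/29 -567/2929 6/29 0 0 S
4 60/181 60/269 -10710/48689 60/269 0 -1 E
5 15/61 15/41 -315/5002 15/41 1 -1 N
final 1 0 W

n=0: pose=(0,-1,E); sL=60/181, sR=60/269; mL=-10710/48689, mR=60/269; mL+mR=150/48689 → advance +1; mR−mL=21570/48689 → turn +1·90°
n=1: pose=(1,-1,N); sL=15/61, sR=15/41; mL=-315/5002, mR=15/41; mL+mR=1515/5002 → advance +1; mR−mL=2145/5002 → turn +1·90°
n=2: pose=(1,0,W); sL=12/53, sR=12/37; mL=-126/1961, mR=12/37; mL+mR=510/1961 → advance +1; mR−mL=762/1961 → turn +1·90°
n=3: pose=(0,0,S); sL=30/101, sR=6/29; mL=-567/2929, mR=6/29; mL+mR=39/2929 → advance +1; mR−mL=1173/2929 → turn +1·90°
n=4: pose=(0,-1,E); sL=60/181, sR=60/269; mL=-10710/48689, mR=60/269; mL+mR=150/48689 → advance +1; mR−mL=21570/48689 → turn +1·90°
n=5: pose=(1,-1,N); sL=15/61, sR=15/41; mL=-315/5002, mR=15/41; mL+mR=1515/5002 → advance +1; mR−mL=2145/5002 → turn +1·90°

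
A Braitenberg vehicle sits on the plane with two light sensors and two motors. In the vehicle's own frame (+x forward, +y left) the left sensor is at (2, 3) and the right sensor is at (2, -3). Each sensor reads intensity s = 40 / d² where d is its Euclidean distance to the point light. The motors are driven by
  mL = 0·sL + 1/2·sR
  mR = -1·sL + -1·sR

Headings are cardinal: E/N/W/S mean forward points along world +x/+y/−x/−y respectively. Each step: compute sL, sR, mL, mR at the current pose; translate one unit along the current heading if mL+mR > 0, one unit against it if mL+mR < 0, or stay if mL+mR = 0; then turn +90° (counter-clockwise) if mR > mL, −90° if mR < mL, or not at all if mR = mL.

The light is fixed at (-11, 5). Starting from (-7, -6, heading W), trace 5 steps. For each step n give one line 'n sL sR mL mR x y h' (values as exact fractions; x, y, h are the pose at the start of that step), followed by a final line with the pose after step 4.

0 1/5 10/17 5/17 -67/85 -7 -6 W
1 8/17 8/29 4/29 -368/493 -6 -6 N
2 4/13 20/137 10/137 -808/1781 -6 -7 E
3 8/49 40/197 20/197 -3536/9653 -7 -7 S
4 1/5 10/17 5/17 -67/85 -7 -6 W
final -6 -6 N

n=0: pose=(-7,-6,W); sL=1/5, sR=10/17; mL=5/17, mR=-67/85; mL+mR=-42/85 → advance -1; mR−mL=-92/85 → turn -1·90°
n=1: pose=(-6,-6,N); sL=8/17, sR=8/29; mL=4/29, mR=-368/493; mL+mR=-300/493 → advance -1; mR−mL=-436/493 → turn -1·90°
n=2: pose=(-6,-7,E); sL=4/13, sR=20/137; mL=10/137, mR=-808/1781; mL+mR=-678/1781 → advance -1; mR−mL=-938/1781 → turn -1·90°
n=3: pose=(-7,-7,S); sL=8/49, sR=40/197; mL=20/197, mR=-3536/9653; mL+mR=-2556/9653 → advance -1; mR−mL=-4516/9653 → turn -1·90°
n=4: pose=(-7,-6,W); sL=1/5, sR=10/17; mL=5/17, mR=-67/85; mL+mR=-42/85 → advance -1; mR−mL=-92/85 → turn -1·90°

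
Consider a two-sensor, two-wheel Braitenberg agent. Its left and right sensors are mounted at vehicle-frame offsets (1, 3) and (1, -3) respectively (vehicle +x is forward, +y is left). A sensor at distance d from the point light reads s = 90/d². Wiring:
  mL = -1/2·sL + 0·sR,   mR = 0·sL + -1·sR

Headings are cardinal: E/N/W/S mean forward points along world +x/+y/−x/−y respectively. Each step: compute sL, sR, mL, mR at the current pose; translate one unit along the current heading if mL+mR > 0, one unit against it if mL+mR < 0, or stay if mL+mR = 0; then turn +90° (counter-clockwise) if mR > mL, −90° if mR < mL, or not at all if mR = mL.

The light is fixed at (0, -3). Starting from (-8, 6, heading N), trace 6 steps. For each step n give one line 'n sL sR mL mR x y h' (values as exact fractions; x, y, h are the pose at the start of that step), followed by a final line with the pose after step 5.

n=0: pose=(-8,6,N); sL=90/221, sR=18/25; mL=-45/221, mR=-18/25; mL+mR=-5103/5525 → advance -1; mR−mL=-2853/5525 → turn -1·90°
n=1: pose=(-8,5,E); sL=9/17, sR=45/37; mL=-9/34, mR=-45/37; mL+mR=-1863/1258 → advance -1; mR−mL=-1197/1258 → turn -1·90°
n=2: pose=(-9,5,S); sL=18/17, sR=90/193; mL=-9/17, mR=-90/193; mL+mR=-3267/3281 → advance -1; mR−mL=207/3281 → turn +1·90°
n=3: pose=(-9,6,E); sL=45/104, sR=9/10; mL=-45/208, mR=-9/10; mL+mR=-1161/1040 → advance -1; mR−mL=-711/1040 → turn -1·90°
n=4: pose=(-10,6,S); sL=90/113, sR=90/233; mL=-45/113, mR=-90/233; mL+mR=-20655/26329 → advance -1; mR−mL=315/26329 → turn +1·90°
n=5: pose=(-10,7,E); sL=9/25, sR=9/13; mL=-9/50, mR=-9/13; mL+mR=-567/650 → advance -1; mR−mL=-333/650 → turn -1·90°

0 90/221 18/25 -45/221 -18/25 -8 6 N
1 9/17 45/37 -9/34 -45/37 -8 5 E
2 18/17 90/193 -9/17 -90/193 -9 5 S
3 45/104 9/10 -45/208 -9/10 -9 6 E
4 90/113 90/233 -45/113 -90/233 -10 6 S
5 9/25 9/13 -9/50 -9/13 -10 7 E
final -11 7 S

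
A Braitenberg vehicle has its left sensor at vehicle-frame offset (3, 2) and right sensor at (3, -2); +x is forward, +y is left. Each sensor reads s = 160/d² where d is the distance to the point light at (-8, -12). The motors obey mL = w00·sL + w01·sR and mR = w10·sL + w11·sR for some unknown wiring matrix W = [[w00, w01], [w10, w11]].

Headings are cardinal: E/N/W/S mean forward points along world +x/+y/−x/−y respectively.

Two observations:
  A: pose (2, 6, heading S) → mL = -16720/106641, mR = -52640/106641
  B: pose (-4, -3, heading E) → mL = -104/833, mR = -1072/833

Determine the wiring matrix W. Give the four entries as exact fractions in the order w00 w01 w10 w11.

-1 1/2 -1/2 -1/2

obs A: pose=(2,6,S) → sL=160/369, sR=160/289, mL=-16720/106641, mR=-52640/106641
obs B: pose=(-4,-3,E) → sL=16/17, sR=80/49, mL=-104/833, mR=-1072/833
sensor matrix S = [[160/369, 160/289], [16/17, 80/49]]; det S = 16599040/88831953
solve [mL_A; mL_B] = S·[w00; w01] and [mR_A; mR_B] = S·[w10; w11]:
  w00 = -1, w01 = 1/2, w10 = -1/2, w11 = -1/2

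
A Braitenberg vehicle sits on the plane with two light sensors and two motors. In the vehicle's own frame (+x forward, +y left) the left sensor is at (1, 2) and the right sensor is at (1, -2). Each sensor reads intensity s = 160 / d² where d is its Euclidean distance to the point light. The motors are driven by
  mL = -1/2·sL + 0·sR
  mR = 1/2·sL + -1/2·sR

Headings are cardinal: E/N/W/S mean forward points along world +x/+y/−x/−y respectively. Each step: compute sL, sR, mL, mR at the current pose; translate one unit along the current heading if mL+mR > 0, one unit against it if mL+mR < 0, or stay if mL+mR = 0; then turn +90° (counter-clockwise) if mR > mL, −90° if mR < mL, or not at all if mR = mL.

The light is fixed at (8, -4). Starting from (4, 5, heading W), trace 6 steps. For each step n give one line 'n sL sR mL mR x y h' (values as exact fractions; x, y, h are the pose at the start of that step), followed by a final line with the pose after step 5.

0 80/37 80/73 -40/37 1440/2701 4 5 W
1 32/13 160/89 -16/13 384/1157 5 5 S
2 40/37 40/17 -20/37 -400/629 5 6 E
3 32/17 160/117 -16/17 512/1989 4 6 S
4 80/89 16/9 -40/89 -352/801 4 7 E
5 160/193 160/153 -80/193 -3200/29529 3 7 N
final 3 6 W

n=0: pose=(4,5,W); sL=80/37, sR=80/73; mL=-40/37, mR=1440/2701; mL+mR=-40/73 → advance -1; mR−mL=4360/2701 → turn +1·90°
n=1: pose=(5,5,S); sL=32/13, sR=160/89; mL=-16/13, mR=384/1157; mL+mR=-80/89 → advance -1; mR−mL=1808/1157 → turn +1·90°
n=2: pose=(5,6,E); sL=40/37, sR=40/17; mL=-20/37, mR=-400/629; mL+mR=-20/17 → advance -1; mR−mL=-60/629 → turn -1·90°
n=3: pose=(4,6,S); sL=32/17, sR=160/117; mL=-16/17, mR=512/1989; mL+mR=-80/117 → advance -1; mR−mL=2384/1989 → turn +1·90°
n=4: pose=(4,7,E); sL=80/89, sR=16/9; mL=-40/89, mR=-352/801; mL+mR=-8/9 → advance -1; mR−mL=8/801 → turn +1·90°
n=5: pose=(3,7,N); sL=160/193, sR=160/153; mL=-80/193, mR=-3200/29529; mL+mR=-80/153 → advance -1; mR−mL=9040/29529 → turn +1·90°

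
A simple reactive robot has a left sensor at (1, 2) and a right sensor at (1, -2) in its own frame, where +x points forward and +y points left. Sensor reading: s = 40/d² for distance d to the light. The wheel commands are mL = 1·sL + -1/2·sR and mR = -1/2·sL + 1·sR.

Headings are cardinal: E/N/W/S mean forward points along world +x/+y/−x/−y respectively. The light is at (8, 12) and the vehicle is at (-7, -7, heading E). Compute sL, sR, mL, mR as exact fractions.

8/97 40/637 3156/61789 1332/61789

left sensor world pos  = (-6, -5); dL² = 485
right sensor world pos = (-6, -9); dR² = 637
sL = 40/485 = 8/97
sR = 40/637 = 40/637
mL = 1·sL + -1/2·sR = 3156/61789
mR = -1/2·sL + 1·sR = 1332/61789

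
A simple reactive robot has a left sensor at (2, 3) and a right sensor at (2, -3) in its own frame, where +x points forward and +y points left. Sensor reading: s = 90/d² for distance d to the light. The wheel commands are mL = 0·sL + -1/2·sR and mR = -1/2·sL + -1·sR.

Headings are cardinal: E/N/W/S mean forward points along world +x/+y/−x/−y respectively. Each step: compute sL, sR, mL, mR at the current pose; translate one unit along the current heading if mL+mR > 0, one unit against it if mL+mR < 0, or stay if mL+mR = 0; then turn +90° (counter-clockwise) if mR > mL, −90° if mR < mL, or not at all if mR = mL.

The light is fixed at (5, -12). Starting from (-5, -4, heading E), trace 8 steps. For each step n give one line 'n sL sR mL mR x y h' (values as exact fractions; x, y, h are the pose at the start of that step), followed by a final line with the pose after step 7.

0 18/37 90/89 -45/89 -4131/3293 -5 -4 E
1 9/10 45/116 -45/232 -243/290 -6 -4 S
2 18/41 90/313 -45/313 -6507/12833 -6 -3 W
3 9/29 9/17 -9/34 -675/986 -5 -3 N
4 18/37 90/89 -45/89 -4131/3293 -5 -4 E
5 9/10 45/116 -45/232 -243/290 -6 -4 S
6 18/41 90/313 -45/313 -6507/12833 -6 -3 W
7 9/29 9/17 -9/34 -675/986 -5 -3 N
final -5 -4 E

n=0: pose=(-5,-4,E); sL=18/37, sR=90/89; mL=-45/89, mR=-4131/3293; mL+mR=-5796/3293 → advance -1; mR−mL=-2466/3293 → turn -1·90°
n=1: pose=(-6,-4,S); sL=9/10, sR=45/116; mL=-45/232, mR=-243/290; mL+mR=-1197/1160 → advance -1; mR−mL=-747/1160 → turn -1·90°
n=2: pose=(-6,-3,W); sL=18/41, sR=90/313; mL=-45/313, mR=-6507/12833; mL+mR=-8352/12833 → advance -1; mR−mL=-4662/12833 → turn -1·90°
n=3: pose=(-5,-3,N); sL=9/29, sR=9/17; mL=-9/34, mR=-675/986; mL+mR=-468/493 → advance -1; mR−mL=-207/493 → turn -1·90°
n=4: pose=(-5,-4,E); sL=18/37, sR=90/89; mL=-45/89, mR=-4131/3293; mL+mR=-5796/3293 → advance -1; mR−mL=-2466/3293 → turn -1·90°
n=5: pose=(-6,-4,S); sL=9/10, sR=45/116; mL=-45/232, mR=-243/290; mL+mR=-1197/1160 → advance -1; mR−mL=-747/1160 → turn -1·90°
n=6: pose=(-6,-3,W); sL=18/41, sR=90/313; mL=-45/313, mR=-6507/12833; mL+mR=-8352/12833 → advance -1; mR−mL=-4662/12833 → turn -1·90°
n=7: pose=(-5,-3,N); sL=9/29, sR=9/17; mL=-9/34, mR=-675/986; mL+mR=-468/493 → advance -1; mR−mL=-207/493 → turn -1·90°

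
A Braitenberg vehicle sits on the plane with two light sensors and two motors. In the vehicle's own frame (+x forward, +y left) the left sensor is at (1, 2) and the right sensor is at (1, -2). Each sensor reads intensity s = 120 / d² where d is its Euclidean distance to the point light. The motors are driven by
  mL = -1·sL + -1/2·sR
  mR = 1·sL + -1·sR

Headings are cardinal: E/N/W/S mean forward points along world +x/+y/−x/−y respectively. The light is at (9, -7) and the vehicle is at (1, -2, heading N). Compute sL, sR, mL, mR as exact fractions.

left sensor world pos  = (-1, -1); dL² = 136
right sensor world pos = (3, -1); dR² = 72
sL = 120/136 = 15/17
sR = 120/72 = 5/3
mL = -1·sL + -1/2·sR = -175/102
mR = 1·sL + -1·sR = -40/51

15/17 5/3 -175/102 -40/51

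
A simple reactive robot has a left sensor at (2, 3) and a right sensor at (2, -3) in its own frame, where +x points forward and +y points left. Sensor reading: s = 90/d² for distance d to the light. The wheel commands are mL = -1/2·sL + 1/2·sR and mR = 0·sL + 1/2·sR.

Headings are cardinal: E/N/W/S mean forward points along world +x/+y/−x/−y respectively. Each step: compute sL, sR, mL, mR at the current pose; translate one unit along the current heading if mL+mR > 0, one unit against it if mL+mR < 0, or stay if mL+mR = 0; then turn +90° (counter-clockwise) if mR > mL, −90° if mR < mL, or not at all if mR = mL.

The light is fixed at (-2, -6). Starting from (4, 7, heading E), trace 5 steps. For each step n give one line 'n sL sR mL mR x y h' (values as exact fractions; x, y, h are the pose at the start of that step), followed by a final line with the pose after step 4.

0 9/32 45/82 351/2624 45/164 4 7 E
1 90/241 18/65 -756/15665 9/65 5 7 N
2 45/73 45/157 -1890/11461 45/314 5 8 W
3 18/53 90/169 864/8957 45/169 6 8 S
4 45/178 9/20 351/3560 9/40 6 7 E
final 7 7 N

n=0: pose=(4,7,E); sL=9/32, sR=45/82; mL=351/2624, mR=45/164; mL+mR=1071/2624 → advance +1; mR−mL=9/64 → turn +1·90°
n=1: pose=(5,7,N); sL=90/241, sR=18/65; mL=-756/15665, mR=9/65; mL+mR=1413/15665 → advance +1; mR−mL=45/241 → turn +1·90°
n=2: pose=(5,8,W); sL=45/73, sR=45/157; mL=-1890/11461, mR=45/314; mL+mR=-495/22922 → advance -1; mR−mL=45/146 → turn +1·90°
n=3: pose=(6,8,S); sL=18/53, sR=90/169; mL=864/8957, mR=45/169; mL+mR=3249/8957 → advance +1; mR−mL=9/53 → turn +1·90°
n=4: pose=(6,7,E); sL=45/178, sR=9/20; mL=351/3560, mR=9/40; mL+mR=144/445 → advance +1; mR−mL=45/356 → turn +1·90°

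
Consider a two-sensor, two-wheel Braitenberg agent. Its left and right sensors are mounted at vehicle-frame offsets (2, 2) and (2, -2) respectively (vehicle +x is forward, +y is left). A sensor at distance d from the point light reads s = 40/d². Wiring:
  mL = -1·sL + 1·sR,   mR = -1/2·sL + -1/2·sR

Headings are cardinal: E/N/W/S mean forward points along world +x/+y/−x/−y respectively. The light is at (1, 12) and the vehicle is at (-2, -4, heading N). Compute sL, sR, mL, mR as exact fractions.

left sensor world pos  = (-4, -2); dL² = 221
right sensor world pos = (0, -2); dR² = 197
sL = 40/221 = 40/221
sR = 40/197 = 40/197
mL = -1·sL + 1·sR = 960/43537
mR = -1/2·sL + -1/2·sR = -8360/43537

40/221 40/197 960/43537 -8360/43537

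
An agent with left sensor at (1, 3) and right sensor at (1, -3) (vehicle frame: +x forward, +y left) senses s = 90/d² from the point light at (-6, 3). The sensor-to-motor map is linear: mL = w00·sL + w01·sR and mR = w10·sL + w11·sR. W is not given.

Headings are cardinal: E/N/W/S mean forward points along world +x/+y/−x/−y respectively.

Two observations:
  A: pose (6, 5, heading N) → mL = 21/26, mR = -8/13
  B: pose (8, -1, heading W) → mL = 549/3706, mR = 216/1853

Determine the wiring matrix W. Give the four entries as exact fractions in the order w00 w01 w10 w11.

1 -1/2 -1 1

obs A: pose=(6,5,N) → sL=1, sR=5/13, mL=21/26, mR=-8/13
obs B: pose=(8,-1,W) → sL=45/109, sR=9/17, mL=549/3706, mR=216/1853
sensor matrix S = [[1, 5/13], [45/109, 9/17]]; det S = 8928/24089
solve [mL_A; mL_B] = S·[w00; w01] and [mR_A; mR_B] = S·[w10; w11]:
  w00 = 1, w01 = -1/2, w10 = -1, w11 = 1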